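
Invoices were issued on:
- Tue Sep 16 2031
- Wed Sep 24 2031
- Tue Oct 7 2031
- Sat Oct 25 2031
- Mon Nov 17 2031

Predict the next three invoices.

Intervals are 8, 13, 18, 23 days — an arithmetic progression with common difference 5.
Next gap: 28 days. Mon Nov 17 2031 + 28 days = Mon Dec 15 2031.
Next gap: 33 days. Mon Dec 15 2031 + 33 days = Sat Jan 17 2032.
Next gap: 38 days. Sat Jan 17 2032 + 38 days = Tue Feb 24 2032.

Mon Dec 15 2031, Sat Jan 17 2032, Tue Feb 24 2032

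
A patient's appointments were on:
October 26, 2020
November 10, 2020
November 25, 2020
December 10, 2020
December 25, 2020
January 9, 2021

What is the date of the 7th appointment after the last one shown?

April 24, 2021

Every event comes 15 days after the last (15, 15, 15, 15, 15).
January 9, 2021 + 15 days = January 24, 2021.
January 24, 2021 + 15 days = February 8, 2021.
February 8, 2021 + 15 days = February 23, 2021.
February 23, 2021 + 15 days = March 10, 2021.
March 10, 2021 + 15 days = March 25, 2021.
March 25, 2021 + 15 days = April 9, 2021.
April 9, 2021 + 15 days = April 24, 2021.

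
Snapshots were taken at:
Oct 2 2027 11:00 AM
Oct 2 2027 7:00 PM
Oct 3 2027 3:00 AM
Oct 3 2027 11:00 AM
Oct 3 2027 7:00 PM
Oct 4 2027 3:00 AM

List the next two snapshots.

Oct 4 2027 11:00 AM, Oct 4 2027 7:00 PM

Spacing: 8, 8, 8, 8, 8 h — constant 8 h.
Oct 4 2027 3:00 AM + 8 h = Oct 4 2027 11:00 AM.
Oct 4 2027 11:00 AM + 8 h = Oct 4 2027 7:00 PM.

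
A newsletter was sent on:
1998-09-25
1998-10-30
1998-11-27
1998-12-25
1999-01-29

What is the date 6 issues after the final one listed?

These are Fridays with 35, 28, 28, 35-day gaps.
Each is the final Friday of its month — 1998-10-30 is past the 28th, so '4th Friday' doesn't fit.
February 1999 ends with Friday 1999-02-26.
Last Friday of March 1999: 1999-03-26.
April 1999 ends with Friday 1999-04-30.
Last Friday of May 1999: 1999-05-28.
Last Friday of June 1999: 1999-06-25.
July 1999 ends with Friday 1999-07-30.

1999-07-30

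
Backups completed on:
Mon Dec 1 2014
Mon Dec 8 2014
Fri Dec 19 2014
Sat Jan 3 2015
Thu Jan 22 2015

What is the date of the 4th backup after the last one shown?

The spacing grows by 4 each time: 7, 11, 15, 19 days.
Next gap: 23 days. Thu Jan 22 2015 + 23 days = Sat Feb 14 2015.
Next gap: 27 days. Sat Feb 14 2015 + 27 days = Fri Mar 13 2015.
Next gap: 31 days. Fri Mar 13 2015 + 31 days = Mon Apr 13 2015.
Next gap: 35 days. Mon Apr 13 2015 + 35 days = Mon May 18 2015.

Mon May 18 2015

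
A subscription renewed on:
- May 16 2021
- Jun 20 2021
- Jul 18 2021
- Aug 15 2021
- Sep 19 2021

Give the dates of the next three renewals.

Oct 17 2021, Nov 21 2021, Dec 19 2021

These are Sundays at 28- or 35-day spacing (35, 28, 28, 35).
The pattern: 3rd Sunday of the month.
October 2021 — 3rd Sunday is Oct 17 2021.
November 2021 — 3rd Sunday is Nov 21 2021.
December 2021 — 3rd Sunday is Dec 19 2021.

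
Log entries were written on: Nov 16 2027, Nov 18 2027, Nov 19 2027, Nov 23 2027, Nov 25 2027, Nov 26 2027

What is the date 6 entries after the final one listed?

Dec 10 2027

The gap pattern 2, 1, 4, 2, 1 repeats every 3 events.
These are the Tuesdays, Thursdays and Fridays of each week.
The following Tuesday is Nov 30 2027.
The following Thursday is Dec 2 2027.
The following Friday is Dec 3 2027.
Next Tuesday: Dec 7 2027.
Next Thursday: Dec 9 2027.
The following Friday is Dec 10 2027.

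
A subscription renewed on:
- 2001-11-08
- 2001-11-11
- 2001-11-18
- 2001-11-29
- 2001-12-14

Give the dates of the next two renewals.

2002-01-02, 2002-01-25

Gaps: 3, 7, 11, 15 days — each gap is 4 larger than the previous one.
Next gap: 19 days. 2001-12-14 + 19 days = 2002-01-02.
Next gap: 23 days. 2002-01-02 + 23 days = 2002-01-25.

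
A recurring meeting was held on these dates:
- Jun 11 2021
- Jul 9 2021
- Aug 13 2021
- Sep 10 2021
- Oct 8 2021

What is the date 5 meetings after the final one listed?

These are Fridays at 28- or 35-day spacing (28, 35, 28, 28).
The pattern: 2nd Friday of the month.
November 2021 — 2nd Friday is Nov 12 2021.
2nd Friday of December 2021: Dec 10 2021.
January 2022 — 2nd Friday is Jan 14 2022.
February 2022 — 2nd Friday is Feb 11 2022.
2nd Friday of March 2022: Mar 11 2022.

Mar 11 2022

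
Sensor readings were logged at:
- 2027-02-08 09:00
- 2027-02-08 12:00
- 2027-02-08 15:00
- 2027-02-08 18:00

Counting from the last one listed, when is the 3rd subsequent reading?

2027-02-09 03:00

The interval is a steady 3 hours (3, 3, 3).
2027-02-08 18:00 + 3 h = 2027-02-08 21:00.
2027-02-08 21:00 + 3 h = 2027-02-09 00:00.
2027-02-09 00:00 + 3 h = 2027-02-09 03:00.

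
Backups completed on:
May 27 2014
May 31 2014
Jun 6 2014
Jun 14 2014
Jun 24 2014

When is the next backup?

Intervals are 4, 6, 8, 10 days — an arithmetic progression with common difference 2.
Next gap: 12 days. Jun 24 2014 + 12 days = Jul 6 2014.

Jul 6 2014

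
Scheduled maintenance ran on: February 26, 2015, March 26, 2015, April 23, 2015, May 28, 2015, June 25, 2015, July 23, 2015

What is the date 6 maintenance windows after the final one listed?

January 28, 2016

All dates are Thursdays, 28, 28, 35, 28, 28 days apart.
Specifically, the 4th Thursday of each month.
August 2015 — 4th Thursday is August 27, 2015.
4th Thursday of September 2015: September 24, 2015.
October 2015 — 4th Thursday is October 22, 2015.
November 2015 — 4th Thursday is November 26, 2015.
4th Thursday of December 2015: December 24, 2015.
4th Thursday of January 2016: January 28, 2016.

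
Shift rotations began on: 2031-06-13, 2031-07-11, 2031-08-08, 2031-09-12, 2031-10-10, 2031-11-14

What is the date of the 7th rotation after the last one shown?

These are Fridays at 28- or 35-day spacing (28, 28, 35, 28, 35).
The pattern: 2nd Friday of the month.
2nd Friday of December 2031: 2031-12-12.
January 2032 — 2nd Friday is 2032-01-09.
February 2032 — 2nd Friday is 2032-02-13.
2nd Friday of March 2032: 2032-03-12.
2nd Friday of April 2032: 2032-04-09.
May 2032 — 2nd Friday is 2032-05-14.
2nd Friday of June 2032: 2032-06-11.

2032-06-11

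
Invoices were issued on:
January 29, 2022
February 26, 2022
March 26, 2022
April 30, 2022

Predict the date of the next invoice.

All Saturdays; the gaps (28, 28, 35) vary with month length.
This is the last Saturday of each month.
May 2022 ends with Saturday May 28, 2022.

May 28, 2022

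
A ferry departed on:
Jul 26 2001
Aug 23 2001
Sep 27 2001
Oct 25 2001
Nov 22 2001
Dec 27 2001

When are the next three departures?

Jan 24 2002, Feb 28 2002, Mar 28 2002

All dates are Thursdays, 28, 35, 28, 28, 35 days apart.
Specifically, the 4th Thursday of each month.
4th Thursday of January 2002: Jan 24 2002.
4th Thursday of February 2002: Feb 28 2002.
March 2002 — 4th Thursday is Mar 28 2002.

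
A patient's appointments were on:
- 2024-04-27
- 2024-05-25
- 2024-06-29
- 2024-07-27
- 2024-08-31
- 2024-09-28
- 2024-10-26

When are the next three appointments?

All Saturdays; the gaps (28, 35, 28, 35, 28, 28) vary with month length.
This is the last Saturday of each month.
Last Saturday of November 2024: 2024-11-30.
Last Saturday of December 2024: 2024-12-28.
January 2025 ends with Saturday 2025-01-25.

2024-11-30, 2024-12-28, 2025-01-25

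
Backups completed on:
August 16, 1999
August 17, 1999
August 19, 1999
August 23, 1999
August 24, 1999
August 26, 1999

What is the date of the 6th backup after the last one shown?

September 9, 1999

Every event lands on a Monday or Tuesday or Thursday (gaps cycle 1, 2, 4, 1, 2).
So the schedule is: every Monday, Tuesday and Thursday.
The following Monday is August 30, 1999.
The following Tuesday is August 31, 1999.
The following Thursday is September 2, 1999.
Next Monday: September 6, 1999.
The following Tuesday is September 7, 1999.
The following Thursday is September 9, 1999.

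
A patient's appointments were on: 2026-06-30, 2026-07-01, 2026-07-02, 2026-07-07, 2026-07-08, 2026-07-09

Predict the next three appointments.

2026-07-14, 2026-07-15, 2026-07-16

Every event lands on a Tuesday or Wednesday or Thursday (gaps cycle 1, 1, 5, 1, 1).
So the schedule is: every Tuesday, Wednesday and Thursday.
Next Tuesday: 2026-07-14.
The following Wednesday is 2026-07-15.
Next Thursday: 2026-07-16.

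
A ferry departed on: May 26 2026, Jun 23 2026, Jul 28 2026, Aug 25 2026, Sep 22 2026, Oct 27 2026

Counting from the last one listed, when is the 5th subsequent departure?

Mar 23 2027

All dates are Tuesdays, 28, 35, 28, 28, 35 days apart.
Specifically, the 4th Tuesday of each month.
November 2026 — 4th Tuesday is Nov 24 2026.
December 2026 — 4th Tuesday is Dec 22 2026.
January 2027 — 4th Tuesday is Jan 26 2027.
4th Tuesday of February 2027: Feb 23 2027.
4th Tuesday of March 2027: Mar 23 2027.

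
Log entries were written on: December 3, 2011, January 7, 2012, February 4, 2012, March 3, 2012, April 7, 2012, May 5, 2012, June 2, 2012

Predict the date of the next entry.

July 7, 2012

Gaps: 35, 28, 28, 35, 28, 28 days — a mix of 28 and 35. Every date is a Saturday.
Each is the 1st Saturday of its month.
1st Saturday of July 2012: July 7, 2012.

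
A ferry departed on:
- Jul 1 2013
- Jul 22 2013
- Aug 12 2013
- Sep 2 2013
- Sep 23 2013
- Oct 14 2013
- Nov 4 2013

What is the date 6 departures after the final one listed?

Every event comes 21 days after the last (21, 21, 21, 21, 21, 21).
Nov 4 2013 + 21 days = Nov 25 2013.
Nov 25 2013 + 21 days = Dec 16 2013.
Dec 16 2013 + 21 days = Jan 6 2014.
Jan 6 2014 + 21 days = Jan 27 2014.
Jan 27 2014 + 21 days = Feb 17 2014.
Feb 17 2014 + 21 days = Mar 10 2014.

Mar 10 2014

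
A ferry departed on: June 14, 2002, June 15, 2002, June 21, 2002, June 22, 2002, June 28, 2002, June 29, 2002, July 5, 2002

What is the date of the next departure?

The gap pattern 1, 6, 1, 6, 1, 6 repeats every 2 events.
These are the Fridays and Saturdays of each week.
The following Saturday is July 6, 2002.

July 6, 2002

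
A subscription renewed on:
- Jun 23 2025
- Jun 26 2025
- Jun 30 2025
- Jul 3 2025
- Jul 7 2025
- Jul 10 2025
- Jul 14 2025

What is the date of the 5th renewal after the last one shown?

Gaps: 3, 4, 3, 4, 3, 4 days — not constant, but cyclic with period 2.
The events fall on every Monday and Thursday.
The following Thursday is Jul 17 2025.
Next Monday: Jul 21 2025.
The following Thursday is Jul 24 2025.
Next Monday: Jul 28 2025.
The following Thursday is Jul 31 2025.

Jul 31 2025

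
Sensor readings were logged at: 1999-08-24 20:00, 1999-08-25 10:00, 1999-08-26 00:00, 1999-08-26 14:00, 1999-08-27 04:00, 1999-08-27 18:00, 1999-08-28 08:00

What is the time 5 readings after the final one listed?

1999-08-31 06:00

Gaps: 14, 14, 14, 14, 14, 14 hours — each event is 14 hours after the previous one.
1999-08-28 08:00 + 14 h = 1999-08-28 22:00.
1999-08-28 22:00 + 14 h = 1999-08-29 12:00.
1999-08-29 12:00 + 14 h = 1999-08-30 02:00.
1999-08-30 02:00 + 14 h = 1999-08-30 16:00.
1999-08-30 16:00 + 14 h = 1999-08-31 06:00.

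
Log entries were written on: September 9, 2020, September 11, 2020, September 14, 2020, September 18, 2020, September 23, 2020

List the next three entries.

September 29, 2020; October 6, 2020; October 14, 2020

Gaps: 2, 3, 4, 5 days — each gap is 1 larger than the previous one.
Next gap: 6 days. September 23, 2020 + 6 days = September 29, 2020.
Next gap: 7 days. September 29, 2020 + 7 days = October 6, 2020.
Next gap: 8 days. October 6, 2020 + 8 days = October 14, 2020.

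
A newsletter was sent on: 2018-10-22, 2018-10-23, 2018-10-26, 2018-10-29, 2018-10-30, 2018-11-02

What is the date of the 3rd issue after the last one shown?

2018-11-09

Every event lands on a Monday or Tuesday or Friday (gaps cycle 1, 3, 3, 1, 3).
So the schedule is: every Monday, Tuesday and Friday.
The following Monday is 2018-11-05.
Next Tuesday: 2018-11-06.
Next Friday: 2018-11-09.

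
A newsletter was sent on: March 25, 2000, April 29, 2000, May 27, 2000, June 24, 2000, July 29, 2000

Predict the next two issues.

All Saturdays; the gaps (35, 28, 28, 35) vary with month length.
This is the last Saturday of each month.
Last Saturday of August 2000: August 26, 2000.
Last Saturday of September 2000: September 30, 2000.

August 26, 2000; September 30, 2000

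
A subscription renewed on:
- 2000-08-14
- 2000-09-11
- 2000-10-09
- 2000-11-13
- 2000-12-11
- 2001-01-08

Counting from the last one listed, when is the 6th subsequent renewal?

All dates are Mondays, 28, 28, 35, 28, 28 days apart.
Specifically, the 2nd Monday of each month.
February 2001 — 2nd Monday is 2001-02-12.
2nd Monday of March 2001: 2001-03-12.
2nd Monday of April 2001: 2001-04-09.
May 2001 — 2nd Monday is 2001-05-14.
June 2001 — 2nd Monday is 2001-06-11.
July 2001 — 2nd Monday is 2001-07-09.

2001-07-09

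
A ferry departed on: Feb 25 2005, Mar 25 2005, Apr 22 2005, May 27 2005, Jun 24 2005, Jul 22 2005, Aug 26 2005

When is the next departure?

These are Fridays at 28- or 35-day spacing (28, 28, 35, 28, 28, 35).
The pattern: 4th Friday of the month.
4th Friday of September 2005: Sep 23 2005.

Sep 23 2005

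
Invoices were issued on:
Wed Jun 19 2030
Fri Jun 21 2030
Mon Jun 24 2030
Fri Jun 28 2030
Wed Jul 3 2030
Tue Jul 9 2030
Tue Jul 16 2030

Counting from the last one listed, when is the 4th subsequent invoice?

Intervals are 2, 3, 4, 5, 6, 7 days — an arithmetic progression with common difference 1.
Next gap: 8 days. Tue Jul 16 2030 + 8 days = Wed Jul 24 2030.
Next gap: 9 days. Wed Jul 24 2030 + 9 days = Fri Aug 2 2030.
Next gap: 10 days. Fri Aug 2 2030 + 10 days = Mon Aug 12 2030.
Next gap: 11 days. Mon Aug 12 2030 + 11 days = Fri Aug 23 2030.

Fri Aug 23 2030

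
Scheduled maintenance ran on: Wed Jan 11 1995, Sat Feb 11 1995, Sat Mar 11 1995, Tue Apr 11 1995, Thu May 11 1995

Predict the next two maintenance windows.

Sun Jun 11 1995, Tue Jul 11 1995

Each date is the 11th; the gaps (31, 28, 31, 30) track the month lengths.
The rule is the 11th of each month.
June 1995: Sun Jun 11 1995.
July 1995: Tue Jul 11 1995.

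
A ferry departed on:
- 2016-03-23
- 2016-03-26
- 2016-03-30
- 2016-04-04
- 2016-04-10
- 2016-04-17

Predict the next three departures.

2016-04-25, 2016-05-04, 2016-05-14

Gaps: 3, 4, 5, 6, 7 days — each gap is 1 larger than the previous one.
Next gap: 8 days. 2016-04-17 + 8 days = 2016-04-25.
Next gap: 9 days. 2016-04-25 + 9 days = 2016-05-04.
Next gap: 10 days. 2016-05-04 + 10 days = 2016-05-14.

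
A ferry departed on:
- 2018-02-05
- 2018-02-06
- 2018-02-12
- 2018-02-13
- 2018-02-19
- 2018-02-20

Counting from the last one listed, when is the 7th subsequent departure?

2018-03-19

Every event lands on a Monday or Tuesday (gaps cycle 1, 6, 1, 6, 1).
So the schedule is: every Monday and Tuesday.
Next Monday: 2018-02-26.
The following Tuesday is 2018-02-27.
Next Monday: 2018-03-05.
The following Tuesday is 2018-03-06.
Next Monday: 2018-03-12.
Next Tuesday: 2018-03-13.
Next Monday: 2018-03-19.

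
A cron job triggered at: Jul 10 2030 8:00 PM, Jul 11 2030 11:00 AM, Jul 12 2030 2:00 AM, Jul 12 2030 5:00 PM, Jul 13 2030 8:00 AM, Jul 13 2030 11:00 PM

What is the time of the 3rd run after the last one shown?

Jul 15 2030 8:00 PM

The interval is a steady 15 hours (15, 15, 15, 15, 15).
Jul 13 2030 11:00 PM + 15 h = Jul 14 2030 2:00 PM.
Jul 14 2030 2:00 PM + 15 h = Jul 15 2030 5:00 AM.
Jul 15 2030 5:00 AM + 15 h = Jul 15 2030 8:00 PM.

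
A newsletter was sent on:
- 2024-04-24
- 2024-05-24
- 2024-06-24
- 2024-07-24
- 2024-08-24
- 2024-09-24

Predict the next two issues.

Each date is the 24th; the gaps (30, 31, 30, 31, 31) track the month lengths.
The rule is the 24th of each month.
Next: October 2024 → 2024-10-24.
Next: November 2024 → 2024-11-24.

2024-10-24, 2024-11-24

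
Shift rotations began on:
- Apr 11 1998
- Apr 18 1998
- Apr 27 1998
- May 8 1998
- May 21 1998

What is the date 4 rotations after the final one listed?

Aug 1 1998

Intervals are 7, 9, 11, 13 days — an arithmetic progression with common difference 2.
Next gap: 15 days. May 21 1998 + 15 days = Jun 5 1998.
Next gap: 17 days. Jun 5 1998 + 17 days = Jun 22 1998.
Next gap: 19 days. Jun 22 1998 + 19 days = Jul 11 1998.
Next gap: 21 days. Jul 11 1998 + 21 days = Aug 1 1998.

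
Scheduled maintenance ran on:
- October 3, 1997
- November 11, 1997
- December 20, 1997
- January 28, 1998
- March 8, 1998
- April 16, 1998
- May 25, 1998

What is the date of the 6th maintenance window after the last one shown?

The spacing is 39, 39, 39, 39, 39, 39 days — always 39 days.
May 25, 1998 + 39 days = July 3, 1998.
July 3, 1998 + 39 days = August 11, 1998.
August 11, 1998 + 39 days = September 19, 1998.
September 19, 1998 + 39 days = October 28, 1998.
October 28, 1998 + 39 days = December 6, 1998.
December 6, 1998 + 39 days = January 14, 1999.

January 14, 1999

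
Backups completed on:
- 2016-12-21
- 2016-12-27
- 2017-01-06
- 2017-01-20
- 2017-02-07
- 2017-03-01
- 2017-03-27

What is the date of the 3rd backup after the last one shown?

Intervals are 6, 10, 14, 18, 22, 26 days — an arithmetic progression with common difference 4.
Next gap: 30 days. 2017-03-27 + 30 days = 2017-04-26.
Next gap: 34 days. 2017-04-26 + 34 days = 2017-05-30.
Next gap: 38 days. 2017-05-30 + 38 days = 2017-07-07.

2017-07-07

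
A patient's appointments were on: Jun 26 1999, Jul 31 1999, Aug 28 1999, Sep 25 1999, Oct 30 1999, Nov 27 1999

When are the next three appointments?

All Saturdays; the gaps (35, 28, 28, 35, 28) vary with month length.
This is the last Saturday of each month.
Last Saturday of December 1999: Dec 25 1999.
January 2000 ends with Saturday Jan 29 2000.
February 2000 ends with Saturday Feb 26 2000.

Dec 25 1999, Jan 29 2000, Feb 26 2000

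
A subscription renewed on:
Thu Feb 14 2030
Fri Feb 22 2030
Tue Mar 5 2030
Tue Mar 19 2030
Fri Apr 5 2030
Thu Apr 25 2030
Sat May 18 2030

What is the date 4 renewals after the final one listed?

Tue Sep 17 2030

Gaps: 8, 11, 14, 17, 20, 23 days — each gap is 3 larger than the previous one.
Next gap: 26 days. Sat May 18 2030 + 26 days = Thu Jun 13 2030.
Next gap: 29 days. Thu Jun 13 2030 + 29 days = Fri Jul 12 2030.
Next gap: 32 days. Fri Jul 12 2030 + 32 days = Tue Aug 13 2030.
Next gap: 35 days. Tue Aug 13 2030 + 35 days = Tue Sep 17 2030.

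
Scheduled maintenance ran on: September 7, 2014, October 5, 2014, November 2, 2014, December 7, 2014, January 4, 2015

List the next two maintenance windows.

These are Sundays at 28- or 35-day spacing (28, 28, 35, 28).
The pattern: 1st Sunday of the month.
1st Sunday of February 2015: February 1, 2015.
1st Sunday of March 2015: March 1, 2015.

February 1, 2015; March 1, 2015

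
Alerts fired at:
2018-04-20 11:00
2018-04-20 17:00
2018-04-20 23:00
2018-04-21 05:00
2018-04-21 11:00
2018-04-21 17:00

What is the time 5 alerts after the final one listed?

Gaps: 6, 6, 6, 6, 6 hours — each event is 6 hours after the previous one.
2018-04-21 17:00 + 6 h = 2018-04-21 23:00.
2018-04-21 23:00 + 6 h = 2018-04-22 05:00.
2018-04-22 05:00 + 6 h = 2018-04-22 11:00.
2018-04-22 11:00 + 6 h = 2018-04-22 17:00.
2018-04-22 17:00 + 6 h = 2018-04-22 23:00.

2018-04-22 23:00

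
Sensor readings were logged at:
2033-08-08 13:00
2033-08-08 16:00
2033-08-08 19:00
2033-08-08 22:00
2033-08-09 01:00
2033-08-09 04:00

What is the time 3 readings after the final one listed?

2033-08-09 13:00

Gaps: 3, 3, 3, 3, 3 hours — each event is 3 hours after the previous one.
2033-08-09 04:00 + 3 h = 2033-08-09 07:00.
2033-08-09 07:00 + 3 h = 2033-08-09 10:00.
2033-08-09 10:00 + 3 h = 2033-08-09 13:00.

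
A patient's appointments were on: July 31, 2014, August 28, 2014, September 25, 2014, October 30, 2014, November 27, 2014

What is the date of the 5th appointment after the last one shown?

Every date is a Thursday; gaps 28, 28, 35, 28 days.
Each is the last Thursday of its month (at least one falls on the 29th or later, ruling out '4th Thursday').
December 2014 ends with Thursday December 25, 2014.
Last Thursday of January 2015: January 29, 2015.
Last Thursday of February 2015: February 26, 2015.
March 2015 ends with Thursday March 26, 2015.
April 2015 ends with Thursday April 30, 2015.

April 30, 2015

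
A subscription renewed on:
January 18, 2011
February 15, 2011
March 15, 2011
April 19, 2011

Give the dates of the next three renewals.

Gaps: 28, 28, 35 days — a mix of 28 and 35. Every date is a Tuesday.
Each is the 3rd Tuesday of its month.
May 2011 — 3rd Tuesday is May 17, 2011.
3rd Tuesday of June 2011: June 21, 2011.
3rd Tuesday of July 2011: July 19, 2011.

May 17, 2011; June 21, 2011; July 19, 2011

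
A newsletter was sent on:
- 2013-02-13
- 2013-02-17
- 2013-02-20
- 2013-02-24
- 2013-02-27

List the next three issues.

2013-03-03, 2013-03-06, 2013-03-10

Gaps: 4, 3, 4, 3 days — not constant, but cyclic with period 2.
The events fall on every Wednesday and Sunday.
The following Sunday is 2013-03-03.
Next Wednesday: 2013-03-06.
The following Sunday is 2013-03-10.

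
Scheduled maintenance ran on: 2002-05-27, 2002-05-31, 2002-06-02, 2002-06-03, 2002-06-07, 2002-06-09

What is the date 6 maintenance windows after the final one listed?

2002-06-23

Gaps: 4, 2, 1, 4, 2 days — not constant, but cyclic with period 3.
The events fall on every Monday, Friday and Sunday.
The following Monday is 2002-06-10.
Next Friday: 2002-06-14.
The following Sunday is 2002-06-16.
The following Monday is 2002-06-17.
Next Friday: 2002-06-21.
The following Sunday is 2002-06-23.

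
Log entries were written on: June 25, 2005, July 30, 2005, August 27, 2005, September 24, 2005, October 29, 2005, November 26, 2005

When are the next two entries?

December 31, 2005; January 28, 2006

These are Saturdays with 35, 28, 28, 35, 28-day gaps.
Each is the final Saturday of its month — July 30, 2005 is past the 28th, so '4th Saturday' doesn't fit.
Last Saturday of December 2005: December 31, 2005.
Last Saturday of January 2006: January 28, 2006.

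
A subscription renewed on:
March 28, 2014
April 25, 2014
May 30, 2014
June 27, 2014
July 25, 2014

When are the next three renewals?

August 29, 2014; September 26, 2014; October 31, 2014

Every date is a Friday; gaps 28, 35, 28, 28 days.
Each is the last Friday of its month (at least one falls on the 29th or later, ruling out '4th Friday').
Last Friday of August 2014: August 29, 2014.
Last Friday of September 2014: September 26, 2014.
October 2014 ends with Friday October 31, 2014.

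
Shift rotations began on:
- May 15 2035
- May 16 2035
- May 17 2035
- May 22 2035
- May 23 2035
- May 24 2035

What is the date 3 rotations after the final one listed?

Gaps: 1, 1, 5, 1, 1 days — not constant, but cyclic with period 3.
The events fall on every Tuesday, Wednesday and Thursday.
Next Tuesday: May 29 2035.
Next Wednesday: May 30 2035.
Next Thursday: May 31 2035.

May 31 2035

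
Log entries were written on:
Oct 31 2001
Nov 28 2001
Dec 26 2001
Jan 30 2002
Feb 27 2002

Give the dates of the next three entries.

These are Wednesdays with 28, 28, 35, 28-day gaps.
Each is the final Wednesday of its month — Oct 31 2001 is past the 28th, so '4th Wednesday' doesn't fit.
March 2002 ends with Wednesday Mar 27 2002.
Last Wednesday of April 2002: Apr 24 2002.
May 2002 ends with Wednesday May 29 2002.

Mar 27 2002, Apr 24 2002, May 29 2002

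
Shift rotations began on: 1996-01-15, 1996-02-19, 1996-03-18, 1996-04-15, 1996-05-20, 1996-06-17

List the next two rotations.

1996-07-15, 1996-08-19

All dates are Mondays, 35, 28, 28, 35, 28 days apart.
Specifically, the 3rd Monday of each month.
July 1996 — 3rd Monday is 1996-07-15.
August 1996 — 3rd Monday is 1996-08-19.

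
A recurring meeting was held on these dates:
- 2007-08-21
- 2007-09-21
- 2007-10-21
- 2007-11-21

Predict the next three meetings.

Each date is the 21st; the gaps (31, 30, 31) track the month lengths.
The rule is the 21st of each month.
December 2007: 2007-12-21.
Next: January 2008 → 2008-01-21.
February 2008: 2008-02-21.

2007-12-21, 2008-01-21, 2008-02-21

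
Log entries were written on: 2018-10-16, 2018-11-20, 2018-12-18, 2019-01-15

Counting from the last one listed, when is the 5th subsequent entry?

2019-06-18

These are Tuesdays at 28- or 35-day spacing (35, 28, 28).
The pattern: 3rd Tuesday of the month.
3rd Tuesday of February 2019: 2019-02-19.
3rd Tuesday of March 2019: 2019-03-19.
April 2019 — 3rd Tuesday is 2019-04-16.
3rd Tuesday of May 2019: 2019-05-21.
3rd Tuesday of June 2019: 2019-06-18.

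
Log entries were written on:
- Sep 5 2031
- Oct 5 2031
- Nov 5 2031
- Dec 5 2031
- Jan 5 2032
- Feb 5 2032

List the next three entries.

Mar 5 2032, Apr 5 2032, May 5 2032

Each date is the 5th; the gaps (30, 31, 30, 31, 31) track the month lengths.
The rule is the 5th of each month.
March 2032: Mar 5 2032.
April 2032: Apr 5 2032.
May 2032: May 5 2032.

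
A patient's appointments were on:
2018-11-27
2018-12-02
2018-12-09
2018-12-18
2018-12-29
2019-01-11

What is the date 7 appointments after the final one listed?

2019-06-07

Gaps: 5, 7, 9, 11, 13 days — each gap is 2 larger than the previous one.
Next gap: 15 days. 2019-01-11 + 15 days = 2019-01-26.
Next gap: 17 days. 2019-01-26 + 17 days = 2019-02-12.
Next gap: 19 days. 2019-02-12 + 19 days = 2019-03-03.
Next gap: 21 days. 2019-03-03 + 21 days = 2019-03-24.
Next gap: 23 days. 2019-03-24 + 23 days = 2019-04-16.
Next gap: 25 days. 2019-04-16 + 25 days = 2019-05-11.
Next gap: 27 days. 2019-05-11 + 27 days = 2019-06-07.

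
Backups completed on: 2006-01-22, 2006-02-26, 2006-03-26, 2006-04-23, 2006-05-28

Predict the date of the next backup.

These are Sundays at 28- or 35-day spacing (35, 28, 28, 35).
The pattern: 4th Sunday of the month.
June 2006 — 4th Sunday is 2006-06-25.

2006-06-25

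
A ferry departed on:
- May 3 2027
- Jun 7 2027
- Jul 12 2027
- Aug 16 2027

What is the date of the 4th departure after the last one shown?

The spacing is 35, 35, 35 days — always 35 days.
Aug 16 2027 + 35 days = Sep 20 2027.
Sep 20 2027 + 35 days = Oct 25 2027.
Oct 25 2027 + 35 days = Nov 29 2027.
Nov 29 2027 + 35 days = Jan 3 2028.

Jan 3 2028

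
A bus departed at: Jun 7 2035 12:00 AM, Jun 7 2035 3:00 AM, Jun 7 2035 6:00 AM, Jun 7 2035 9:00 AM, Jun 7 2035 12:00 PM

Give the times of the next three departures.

Jun 7 2035 3:00 PM, Jun 7 2035 6:00 PM, Jun 7 2035 9:00 PM

Gaps: 3, 3, 3, 3 hours — each event is 3 hours after the previous one.
Jun 7 2035 12:00 PM + 3 h = Jun 7 2035 3:00 PM.
Jun 7 2035 3:00 PM + 3 h = Jun 7 2035 6:00 PM.
Jun 7 2035 6:00 PM + 3 h = Jun 7 2035 9:00 PM.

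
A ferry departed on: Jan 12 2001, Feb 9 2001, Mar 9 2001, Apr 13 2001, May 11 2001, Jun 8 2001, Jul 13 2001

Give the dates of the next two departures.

All dates are Fridays, 28, 28, 35, 28, 28, 35 days apart.
Specifically, the 2nd Friday of each month.
August 2001 — 2nd Friday is Aug 10 2001.
2nd Friday of September 2001: Sep 14 2001.

Aug 10 2001, Sep 14 2001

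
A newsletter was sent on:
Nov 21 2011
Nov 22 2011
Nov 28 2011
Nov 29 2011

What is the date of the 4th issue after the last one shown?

Dec 13 2011

Gaps: 1, 6, 1 days — not constant, but cyclic with period 2.
The events fall on every Monday and Tuesday.
The following Monday is Dec 5 2011.
The following Tuesday is Dec 6 2011.
Next Monday: Dec 12 2011.
Next Tuesday: Dec 13 2011.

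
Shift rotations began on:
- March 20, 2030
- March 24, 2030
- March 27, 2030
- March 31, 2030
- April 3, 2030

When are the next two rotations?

April 7, 2030; April 10, 2030

Gaps: 4, 3, 4, 3 days — not constant, but cyclic with period 2.
The events fall on every Wednesday and Sunday.
The following Sunday is April 7, 2030.
Next Wednesday: April 10, 2030.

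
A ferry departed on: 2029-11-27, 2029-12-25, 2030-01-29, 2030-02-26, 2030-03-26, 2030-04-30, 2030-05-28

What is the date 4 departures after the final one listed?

2030-09-24

These are Tuesdays with 28, 35, 28, 28, 35, 28-day gaps.
Each is the final Tuesday of its month — 2030-01-29 is past the 28th, so '4th Tuesday' doesn't fit.
Last Tuesday of June 2030: 2030-06-25.
July 2030 ends with Tuesday 2030-07-30.
Last Tuesday of August 2030: 2030-08-27.
Last Tuesday of September 2030: 2030-09-24.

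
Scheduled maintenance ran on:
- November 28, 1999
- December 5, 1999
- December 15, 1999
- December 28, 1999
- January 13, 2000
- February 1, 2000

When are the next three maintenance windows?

February 23, 2000; March 19, 2000; April 16, 2000

Gaps: 7, 10, 13, 16, 19 days — each gap is 3 larger than the previous one.
Next gap: 22 days. February 1, 2000 + 22 days = February 23, 2000.
Next gap: 25 days. February 23, 2000 + 25 days = March 19, 2000.
Next gap: 28 days. March 19, 2000 + 28 days = April 16, 2000.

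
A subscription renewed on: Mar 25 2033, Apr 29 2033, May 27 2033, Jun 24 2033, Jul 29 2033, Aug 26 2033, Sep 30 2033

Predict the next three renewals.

Oct 28 2033, Nov 25 2033, Dec 30 2033

All Fridays; the gaps (35, 28, 28, 35, 28, 35) vary with month length.
This is the last Friday of each month.
Last Friday of October 2033: Oct 28 2033.
Last Friday of November 2033: Nov 25 2033.
December 2033 ends with Friday Dec 30 2033.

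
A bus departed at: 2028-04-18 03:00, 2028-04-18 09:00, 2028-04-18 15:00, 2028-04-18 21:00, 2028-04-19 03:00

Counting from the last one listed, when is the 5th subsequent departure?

Spacing: 6, 6, 6, 6 h — constant 6 h.
2028-04-19 03:00 + 6 h = 2028-04-19 09:00.
2028-04-19 09:00 + 6 h = 2028-04-19 15:00.
2028-04-19 15:00 + 6 h = 2028-04-19 21:00.
2028-04-19 21:00 + 6 h = 2028-04-20 03:00.
2028-04-20 03:00 + 6 h = 2028-04-20 09:00.

2028-04-20 09:00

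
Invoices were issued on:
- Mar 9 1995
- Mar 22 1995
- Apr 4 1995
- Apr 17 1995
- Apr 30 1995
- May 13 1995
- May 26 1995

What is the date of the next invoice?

Gaps between consecutive events: 13, 13, 13, 13, 13, 13 days — a constant 13-day interval.
May 26 1995 + 13 days = Jun 8 1995.

Jun 8 1995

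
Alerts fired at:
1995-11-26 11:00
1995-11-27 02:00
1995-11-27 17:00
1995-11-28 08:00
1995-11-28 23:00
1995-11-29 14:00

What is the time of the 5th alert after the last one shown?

Spacing: 15, 15, 15, 15, 15 h — constant 15 h.
1995-11-29 14:00 + 15 h = 1995-11-30 05:00.
1995-11-30 05:00 + 15 h = 1995-11-30 20:00.
1995-11-30 20:00 + 15 h = 1995-12-01 11:00.
1995-12-01 11:00 + 15 h = 1995-12-02 02:00.
1995-12-02 02:00 + 15 h = 1995-12-02 17:00.

1995-12-02 17:00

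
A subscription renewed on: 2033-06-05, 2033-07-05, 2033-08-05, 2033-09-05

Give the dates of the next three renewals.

2033-10-05, 2033-11-05, 2033-12-05

The day-of-month is always 5 (30, 31, 31 days between events).
So this recurs on the 5th of each month.
Next: October 2033 → 2033-10-05.
November 2033: 2033-11-05.
December 2033: 2033-12-05.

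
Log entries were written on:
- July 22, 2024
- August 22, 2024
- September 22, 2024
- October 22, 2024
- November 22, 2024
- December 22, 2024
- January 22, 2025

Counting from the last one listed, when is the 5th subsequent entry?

June 22, 2025

Gaps: 31, 31, 30, 31, 30, 31 days — not constant. Every event is on the 22nd of the month.
Pattern: the 22nd of each month.
February 2025: February 22, 2025.
March 2025: March 22, 2025.
April 2025: April 22, 2025.
May 2025: May 22, 2025.
June 2025: June 22, 2025.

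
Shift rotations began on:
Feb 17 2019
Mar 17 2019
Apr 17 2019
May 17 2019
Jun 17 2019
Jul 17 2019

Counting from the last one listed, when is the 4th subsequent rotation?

Nov 17 2019

Each date is the 17th; the gaps (28, 31, 30, 31, 30) track the month lengths.
The rule is the 17th of each month.
August 2019: Aug 17 2019.
September 2019: Sep 17 2019.
October 2019: Oct 17 2019.
November 2019: Nov 17 2019.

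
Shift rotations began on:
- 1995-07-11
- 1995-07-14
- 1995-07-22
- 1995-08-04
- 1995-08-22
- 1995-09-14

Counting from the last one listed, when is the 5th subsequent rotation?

Gaps: 3, 8, 13, 18, 23 days — each gap is 5 larger than the previous one.
Next gap: 28 days. 1995-09-14 + 28 days = 1995-10-12.
Next gap: 33 days. 1995-10-12 + 33 days = 1995-11-14.
Next gap: 38 days. 1995-11-14 + 38 days = 1995-12-22.
Next gap: 43 days. 1995-12-22 + 43 days = 1996-02-03.
Next gap: 48 days. 1996-02-03 + 48 days = 1996-03-22.

1996-03-22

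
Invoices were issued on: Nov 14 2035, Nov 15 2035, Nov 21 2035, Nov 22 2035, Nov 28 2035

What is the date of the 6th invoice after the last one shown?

Dec 19 2035

Gaps: 1, 6, 1, 6 days — not constant, but cyclic with period 2.
The events fall on every Wednesday and Thursday.
The following Thursday is Nov 29 2035.
Next Wednesday: Dec 5 2035.
Next Thursday: Dec 6 2035.
The following Wednesday is Dec 12 2035.
Next Thursday: Dec 13 2035.
Next Wednesday: Dec 19 2035.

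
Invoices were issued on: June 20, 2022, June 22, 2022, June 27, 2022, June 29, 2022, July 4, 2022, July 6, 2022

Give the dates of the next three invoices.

Gaps: 2, 5, 2, 5, 2 days — not constant, but cyclic with period 2.
The events fall on every Monday and Wednesday.
Next Monday: July 11, 2022.
Next Wednesday: July 13, 2022.
Next Monday: July 18, 2022.

July 11, 2022; July 13, 2022; July 18, 2022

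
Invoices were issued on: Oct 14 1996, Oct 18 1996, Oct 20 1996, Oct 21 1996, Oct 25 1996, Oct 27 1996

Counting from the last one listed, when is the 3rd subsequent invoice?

The gap pattern 4, 2, 1, 4, 2 repeats every 3 events.
These are the Mondays, Fridays and Sundays of each week.
The following Monday is Oct 28 1996.
Next Friday: Nov 1 1996.
Next Sunday: Nov 3 1996.

Nov 3 1996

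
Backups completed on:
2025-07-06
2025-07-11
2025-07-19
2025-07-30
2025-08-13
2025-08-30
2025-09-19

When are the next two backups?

2025-10-12, 2025-11-07

Intervals are 5, 8, 11, 14, 17, 20 days — an arithmetic progression with common difference 3.
Next gap: 23 days. 2025-09-19 + 23 days = 2025-10-12.
Next gap: 26 days. 2025-10-12 + 26 days = 2025-11-07.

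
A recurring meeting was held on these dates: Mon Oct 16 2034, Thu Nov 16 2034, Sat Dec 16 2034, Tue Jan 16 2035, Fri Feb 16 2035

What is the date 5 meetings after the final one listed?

Mon Jul 16 2035

Each date is the 16th; the gaps (31, 30, 31, 31) track the month lengths.
The rule is the 16th of each month.
Next: March 2035 → Fri Mar 16 2035.
Next: April 2035 → Mon Apr 16 2035.
Next: May 2035 → Wed May 16 2035.
June 2035: Sat Jun 16 2035.
Next: July 2035 → Mon Jul 16 2035.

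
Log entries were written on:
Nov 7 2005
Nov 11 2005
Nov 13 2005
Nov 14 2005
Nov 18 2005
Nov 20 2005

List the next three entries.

Nov 21 2005, Nov 25 2005, Nov 27 2005

Gaps: 4, 2, 1, 4, 2 days — not constant, but cyclic with period 3.
The events fall on every Monday, Friday and Sunday.
The following Monday is Nov 21 2005.
The following Friday is Nov 25 2005.
Next Sunday: Nov 27 2005.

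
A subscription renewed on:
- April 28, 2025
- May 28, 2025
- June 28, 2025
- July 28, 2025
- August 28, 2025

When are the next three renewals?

The day-of-month is always 28 (30, 31, 30, 31 days between events).
So this recurs on the 28th of each month.
Next: September 2025 → September 28, 2025.
October 2025: October 28, 2025.
Next: November 2025 → November 28, 2025.

September 28, 2025; October 28, 2025; November 28, 2025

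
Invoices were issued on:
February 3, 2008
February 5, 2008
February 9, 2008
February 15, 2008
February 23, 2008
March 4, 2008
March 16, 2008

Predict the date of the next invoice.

March 30, 2008

Gaps: 2, 4, 6, 8, 10, 12 days — each gap is 2 larger than the previous one.
Next gap: 14 days. March 16, 2008 + 14 days = March 30, 2008.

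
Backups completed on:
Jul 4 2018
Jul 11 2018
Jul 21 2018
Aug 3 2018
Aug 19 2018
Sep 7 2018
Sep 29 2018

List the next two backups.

Oct 24 2018, Nov 21 2018

The spacing grows by 3 each time: 7, 10, 13, 16, 19, 22 days.
Next gap: 25 days. Sep 29 2018 + 25 days = Oct 24 2018.
Next gap: 28 days. Oct 24 2018 + 28 days = Nov 21 2018.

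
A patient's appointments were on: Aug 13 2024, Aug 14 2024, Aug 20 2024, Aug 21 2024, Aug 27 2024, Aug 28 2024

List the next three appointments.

Sep 3 2024, Sep 4 2024, Sep 10 2024

The gap pattern 1, 6, 1, 6, 1 repeats every 2 events.
These are the Tuesdays and Wednesdays of each week.
The following Tuesday is Sep 3 2024.
Next Wednesday: Sep 4 2024.
Next Tuesday: Sep 10 2024.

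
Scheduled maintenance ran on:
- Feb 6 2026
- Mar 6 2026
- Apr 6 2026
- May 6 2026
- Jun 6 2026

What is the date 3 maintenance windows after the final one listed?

Each date is the 6th; the gaps (28, 31, 30, 31) track the month lengths.
The rule is the 6th of each month.
Next: July 2026 → Jul 6 2026.
August 2026: Aug 6 2026.
Next: September 2026 → Sep 6 2026.

Sep 6 2026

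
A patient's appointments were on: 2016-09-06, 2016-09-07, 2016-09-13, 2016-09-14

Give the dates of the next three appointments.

Gaps: 1, 6, 1 days — not constant, but cyclic with period 2.
The events fall on every Tuesday and Wednesday.
The following Tuesday is 2016-09-20.
Next Wednesday: 2016-09-21.
The following Tuesday is 2016-09-27.

2016-09-20, 2016-09-21, 2016-09-27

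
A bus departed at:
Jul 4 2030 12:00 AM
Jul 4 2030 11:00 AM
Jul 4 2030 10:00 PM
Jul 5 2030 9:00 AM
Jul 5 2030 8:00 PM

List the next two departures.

Spacing: 11, 11, 11, 11 h — constant 11 h.
Jul 5 2030 8:00 PM + 11 h = Jul 6 2030 7:00 AM.
Jul 6 2030 7:00 AM + 11 h = Jul 6 2030 6:00 PM.

Jul 6 2030 7:00 AM, Jul 6 2030 6:00 PM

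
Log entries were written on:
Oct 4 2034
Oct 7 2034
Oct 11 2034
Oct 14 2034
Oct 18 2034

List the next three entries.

Oct 21 2034, Oct 25 2034, Oct 28 2034

The gap pattern 3, 4, 3, 4 repeats every 2 events.
These are the Wednesdays and Saturdays of each week.
The following Saturday is Oct 21 2034.
The following Wednesday is Oct 25 2034.
Next Saturday: Oct 28 2034.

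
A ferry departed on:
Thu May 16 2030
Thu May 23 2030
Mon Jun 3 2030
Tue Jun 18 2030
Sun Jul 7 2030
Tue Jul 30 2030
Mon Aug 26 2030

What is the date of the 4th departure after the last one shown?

Tue Jan 21 2031

The spacing grows by 4 each time: 7, 11, 15, 19, 23, 27 days.
Next gap: 31 days. Mon Aug 26 2030 + 31 days = Thu Sep 26 2030.
Next gap: 35 days. Thu Sep 26 2030 + 35 days = Thu Oct 31 2030.
Next gap: 39 days. Thu Oct 31 2030 + 39 days = Mon Dec 9 2030.
Next gap: 43 days. Mon Dec 9 2030 + 43 days = Tue Jan 21 2031.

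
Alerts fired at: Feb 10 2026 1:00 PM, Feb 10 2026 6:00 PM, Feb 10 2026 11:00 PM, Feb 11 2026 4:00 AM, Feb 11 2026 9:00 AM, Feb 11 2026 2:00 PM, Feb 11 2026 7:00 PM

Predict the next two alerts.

Spacing: 5, 5, 5, 5, 5, 5 h — constant 5 h.
Feb 11 2026 7:00 PM + 5 h = Feb 12 2026 12:00 AM.
Feb 12 2026 12:00 AM + 5 h = Feb 12 2026 5:00 AM.

Feb 12 2026 12:00 AM, Feb 12 2026 5:00 AM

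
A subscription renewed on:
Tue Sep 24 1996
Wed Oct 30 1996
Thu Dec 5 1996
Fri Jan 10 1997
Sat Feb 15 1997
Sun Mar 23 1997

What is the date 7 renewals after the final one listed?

The spacing is 36, 36, 36, 36, 36 days — always 36 days.
Sun Mar 23 1997 + 36 days = Mon Apr 28 1997.
Mon Apr 28 1997 + 36 days = Tue Jun 3 1997.
Tue Jun 3 1997 + 36 days = Wed Jul 9 1997.
Wed Jul 9 1997 + 36 days = Thu Aug 14 1997.
Thu Aug 14 1997 + 36 days = Fri Sep 19 1997.
Fri Sep 19 1997 + 36 days = Sat Oct 25 1997.
Sat Oct 25 1997 + 36 days = Sun Nov 30 1997.

Sun Nov 30 1997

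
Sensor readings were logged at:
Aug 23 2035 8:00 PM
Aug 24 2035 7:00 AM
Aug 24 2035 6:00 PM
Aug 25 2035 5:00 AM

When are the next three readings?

Aug 25 2035 4:00 PM, Aug 26 2035 3:00 AM, Aug 26 2035 2:00 PM

Gaps: 11, 11, 11 hours — each event is 11 hours after the previous one.
Aug 25 2035 5:00 AM + 11 h = Aug 25 2035 4:00 PM.
Aug 25 2035 4:00 PM + 11 h = Aug 26 2035 3:00 AM.
Aug 26 2035 3:00 AM + 11 h = Aug 26 2035 2:00 PM.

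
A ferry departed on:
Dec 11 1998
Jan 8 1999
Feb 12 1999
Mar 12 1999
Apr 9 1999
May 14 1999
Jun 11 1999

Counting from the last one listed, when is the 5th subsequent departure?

Gaps: 28, 35, 28, 28, 35, 28 days — a mix of 28 and 35. Every date is a Friday.
Each is the 2nd Friday of its month.
2nd Friday of July 1999: Jul 9 1999.
2nd Friday of August 1999: Aug 13 1999.
2nd Friday of September 1999: Sep 10 1999.
October 1999 — 2nd Friday is Oct 8 1999.
2nd Friday of November 1999: Nov 12 1999.

Nov 12 1999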